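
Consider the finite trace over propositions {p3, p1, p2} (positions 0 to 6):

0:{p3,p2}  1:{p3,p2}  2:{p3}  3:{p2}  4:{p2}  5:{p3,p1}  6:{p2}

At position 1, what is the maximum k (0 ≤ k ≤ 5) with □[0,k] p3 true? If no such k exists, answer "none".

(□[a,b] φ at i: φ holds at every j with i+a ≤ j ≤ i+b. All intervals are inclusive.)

1

p3 must hold from j=1 onward; find where it first fails.
  j=1: holds
  j=2: holds
  j=3: fails
Holds on [1,2], so largest k = 1.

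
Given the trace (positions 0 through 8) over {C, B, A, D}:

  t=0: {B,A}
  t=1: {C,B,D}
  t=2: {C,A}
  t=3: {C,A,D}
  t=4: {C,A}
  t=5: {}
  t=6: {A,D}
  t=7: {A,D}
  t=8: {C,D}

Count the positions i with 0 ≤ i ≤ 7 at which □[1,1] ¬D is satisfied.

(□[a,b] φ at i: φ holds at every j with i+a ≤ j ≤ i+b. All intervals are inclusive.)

3

Evaluate at each i in [0,7]:
  i=0: ✗ (fails at j=1)
  i=1: ✓ (all of [2,2])
  i=2: ✗ (fails at j=3)
  i=3: ✓ (all of [4,4])
  i=4: ✓ (all of [5,5])
  i=5: ✗ (fails at j=6)
  i=6: ✗ (fails at j=7)
  i=7: ✗ (fails at j=8)
Positions where it holds: {1, 3, 4} → 3.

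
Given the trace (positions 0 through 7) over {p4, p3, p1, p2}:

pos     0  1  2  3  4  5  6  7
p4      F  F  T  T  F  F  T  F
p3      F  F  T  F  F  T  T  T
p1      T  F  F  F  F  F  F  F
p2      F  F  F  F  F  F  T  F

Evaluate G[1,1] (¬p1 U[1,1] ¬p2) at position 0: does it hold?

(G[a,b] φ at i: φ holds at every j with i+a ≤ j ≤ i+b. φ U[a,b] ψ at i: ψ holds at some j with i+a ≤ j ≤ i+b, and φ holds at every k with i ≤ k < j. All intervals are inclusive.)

Check (¬p1 U[1,1] ¬p2) at every j in [1,1]:
  j=1: holds
All positions satisfy it → formula holds.

Holds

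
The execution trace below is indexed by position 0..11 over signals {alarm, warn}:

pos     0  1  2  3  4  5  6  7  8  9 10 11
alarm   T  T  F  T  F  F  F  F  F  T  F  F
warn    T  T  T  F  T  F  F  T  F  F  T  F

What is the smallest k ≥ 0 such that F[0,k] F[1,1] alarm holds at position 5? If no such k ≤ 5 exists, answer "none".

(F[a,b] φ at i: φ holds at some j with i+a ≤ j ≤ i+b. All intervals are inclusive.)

3

Scan j = 5,6,… for F[1,1] alarm:
  j=5: fails
  j=6: fails
  j=7: fails
  j=8: holds
First hit at j=8, so smallest k = 8-5 = 3.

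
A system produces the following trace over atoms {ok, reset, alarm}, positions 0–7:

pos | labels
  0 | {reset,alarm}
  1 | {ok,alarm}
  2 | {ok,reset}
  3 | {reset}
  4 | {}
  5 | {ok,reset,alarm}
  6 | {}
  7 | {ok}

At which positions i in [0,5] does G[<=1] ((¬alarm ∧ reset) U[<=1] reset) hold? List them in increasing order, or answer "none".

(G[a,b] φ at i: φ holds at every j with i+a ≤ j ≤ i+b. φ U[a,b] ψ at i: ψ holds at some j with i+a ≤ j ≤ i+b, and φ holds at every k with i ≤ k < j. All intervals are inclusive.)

Evaluate at each i in [0,5]:
  i=0: ✗ (fails at j=1)
  i=1: ✗ (fails at j=1)
  i=2: ✓ (all of [2,3])
  i=3: ✗ (fails at j=4)
  i=4: ✗ (fails at j=4)
  i=5: ✗ (fails at j=6)

2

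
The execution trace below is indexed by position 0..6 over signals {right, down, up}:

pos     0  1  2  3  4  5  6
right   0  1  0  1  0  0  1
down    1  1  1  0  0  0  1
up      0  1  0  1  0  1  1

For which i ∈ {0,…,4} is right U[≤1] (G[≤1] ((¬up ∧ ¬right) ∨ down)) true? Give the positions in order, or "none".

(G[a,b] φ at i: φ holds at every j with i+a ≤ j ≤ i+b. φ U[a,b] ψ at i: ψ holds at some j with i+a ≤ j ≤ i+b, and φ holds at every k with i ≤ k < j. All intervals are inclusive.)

Evaluate at each i in [0,4]:
  i=0: ✓ (rhs at j=0)
  i=1: ✓ (rhs at j=1)
  i=2: ✗ (no rhs in [2,3])
  i=3: ✗ (no rhs in [3,4])
  i=4: ✗ (no rhs in [4,5])

0, 1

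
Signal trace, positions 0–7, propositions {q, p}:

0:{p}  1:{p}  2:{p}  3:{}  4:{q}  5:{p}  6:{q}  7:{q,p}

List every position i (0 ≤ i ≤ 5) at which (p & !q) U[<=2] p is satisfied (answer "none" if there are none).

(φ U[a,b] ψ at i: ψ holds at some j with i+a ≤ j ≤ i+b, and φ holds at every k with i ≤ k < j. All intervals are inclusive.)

0, 1, 2, 5

Evaluate at each i in [0,5]:
  i=0: ✓ (rhs at j=0)
  i=1: ✓ (rhs at j=1)
  i=2: ✓ (rhs at j=2)
  i=3: ✗ (lhs fails at k=3 before rhs at j=5)
  i=4: ✗ (lhs fails at k=4 before rhs at j=5)
  i=5: ✓ (rhs at j=5)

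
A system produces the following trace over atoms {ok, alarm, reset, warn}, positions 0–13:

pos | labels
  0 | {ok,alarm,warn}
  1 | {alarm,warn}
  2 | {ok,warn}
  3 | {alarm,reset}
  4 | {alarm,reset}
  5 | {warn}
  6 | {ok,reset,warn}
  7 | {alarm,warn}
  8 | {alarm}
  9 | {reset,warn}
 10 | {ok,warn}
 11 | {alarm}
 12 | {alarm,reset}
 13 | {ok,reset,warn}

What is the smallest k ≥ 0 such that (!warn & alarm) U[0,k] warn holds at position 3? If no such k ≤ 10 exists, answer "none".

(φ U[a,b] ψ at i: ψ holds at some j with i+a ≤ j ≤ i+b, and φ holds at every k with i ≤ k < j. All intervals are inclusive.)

Need earliest j ≥ 3 with warn, and (!warn & alarm) at every k in [3,j-1].
  j=3: rhs fails.
  j=4: rhs fails.
  j=5: rhs holds; lhs holds on [3,4]. k = 2.

2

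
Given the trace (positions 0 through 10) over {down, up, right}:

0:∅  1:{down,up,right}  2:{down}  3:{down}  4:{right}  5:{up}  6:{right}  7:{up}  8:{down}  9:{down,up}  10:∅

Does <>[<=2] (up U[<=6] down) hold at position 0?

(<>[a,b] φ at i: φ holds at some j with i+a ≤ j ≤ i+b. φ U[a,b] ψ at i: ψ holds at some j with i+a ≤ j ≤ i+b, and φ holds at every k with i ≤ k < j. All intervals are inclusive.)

True

Check (up U[<=6] down) at each j in [0,2]:
  j=0: fails
  j=1: holds
  j=2: holds
Found at j=1 → formula holds.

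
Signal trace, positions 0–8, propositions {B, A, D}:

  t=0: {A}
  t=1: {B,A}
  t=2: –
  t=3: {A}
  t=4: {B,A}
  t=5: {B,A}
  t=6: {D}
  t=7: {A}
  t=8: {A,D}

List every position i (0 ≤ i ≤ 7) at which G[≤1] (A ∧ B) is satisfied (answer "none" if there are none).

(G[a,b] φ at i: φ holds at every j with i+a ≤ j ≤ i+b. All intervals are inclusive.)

Evaluate at each i in [0,7]:
  i=0: ✗ (fails at j=0)
  i=1: ✗ (fails at j=2)
  i=2: ✗ (fails at j=2)
  i=3: ✗ (fails at j=3)
  i=4: ✓ (all of [4,5])
  i=5: ✗ (fails at j=6)
  i=6: ✗ (fails at j=6)
  i=7: ✗ (fails at j=7)

4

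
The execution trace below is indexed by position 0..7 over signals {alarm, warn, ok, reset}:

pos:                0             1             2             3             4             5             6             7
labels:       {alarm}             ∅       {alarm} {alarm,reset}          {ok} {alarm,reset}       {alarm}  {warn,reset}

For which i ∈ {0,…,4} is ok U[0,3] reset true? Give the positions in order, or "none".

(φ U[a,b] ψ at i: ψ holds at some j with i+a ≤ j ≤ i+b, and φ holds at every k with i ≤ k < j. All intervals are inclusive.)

3, 4

Evaluate at each i in [0,4]:
  i=0: ✗ (lhs fails at k=0 before rhs at j=3)
  i=1: ✗ (lhs fails at k=1 before rhs at j=3)
  i=2: ✗ (lhs fails at k=2 before rhs at j=3)
  i=3: ✓ (rhs at j=3)
  i=4: ✓ (rhs at j=5; lhs holds on [4,4])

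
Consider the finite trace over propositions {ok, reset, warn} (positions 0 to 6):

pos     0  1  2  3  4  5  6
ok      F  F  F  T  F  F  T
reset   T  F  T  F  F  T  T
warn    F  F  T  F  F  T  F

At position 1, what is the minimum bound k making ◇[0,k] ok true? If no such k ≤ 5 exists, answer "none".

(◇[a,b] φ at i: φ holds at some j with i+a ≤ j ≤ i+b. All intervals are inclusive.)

2

Scan j = 1,2,… for ok:
  j=1: fails
  j=2: fails
  j=3: holds
First hit at j=3, so smallest k = 3-1 = 2.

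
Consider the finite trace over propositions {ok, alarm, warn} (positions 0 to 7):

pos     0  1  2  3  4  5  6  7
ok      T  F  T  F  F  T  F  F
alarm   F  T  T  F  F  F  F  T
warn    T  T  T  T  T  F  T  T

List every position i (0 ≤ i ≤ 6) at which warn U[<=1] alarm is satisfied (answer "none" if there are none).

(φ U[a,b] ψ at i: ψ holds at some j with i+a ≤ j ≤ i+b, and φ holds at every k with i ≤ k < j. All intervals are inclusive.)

Evaluate at each i in [0,6]:
  i=0: ✓ (rhs at j=1; lhs holds on [0,0])
  i=1: ✓ (rhs at j=1)
  i=2: ✓ (rhs at j=2)
  i=3: ✗ (no rhs in [3,4])
  i=4: ✗ (no rhs in [4,5])
  i=5: ✗ (no rhs in [5,6])
  i=6: ✓ (rhs at j=7; lhs holds on [6,6])

0, 1, 2, 6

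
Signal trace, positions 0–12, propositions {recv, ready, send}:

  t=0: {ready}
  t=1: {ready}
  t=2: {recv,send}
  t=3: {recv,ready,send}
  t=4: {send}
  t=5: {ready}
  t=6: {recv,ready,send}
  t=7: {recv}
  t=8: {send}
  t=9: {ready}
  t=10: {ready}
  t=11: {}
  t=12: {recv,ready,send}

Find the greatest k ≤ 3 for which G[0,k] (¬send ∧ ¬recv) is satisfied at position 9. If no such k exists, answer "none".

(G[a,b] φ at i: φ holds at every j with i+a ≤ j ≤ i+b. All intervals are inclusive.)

2

(¬send ∧ ¬recv) must hold from j=9 onward; find where it first fails.
  j=9: holds
  j=10: holds
  j=11: holds
  j=12: fails
Holds on [9,11], so largest k = 2.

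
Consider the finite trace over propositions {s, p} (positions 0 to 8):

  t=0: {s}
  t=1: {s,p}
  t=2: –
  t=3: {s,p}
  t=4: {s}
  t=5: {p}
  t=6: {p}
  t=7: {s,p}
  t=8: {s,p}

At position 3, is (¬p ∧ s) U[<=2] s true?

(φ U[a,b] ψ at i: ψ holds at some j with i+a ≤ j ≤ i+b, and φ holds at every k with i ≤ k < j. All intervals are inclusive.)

True

Need some j in [3,5] with s, and (¬p ∧ s) at every k in [3,j-1].
  j=3: s holds; no prefix to check → satisfied.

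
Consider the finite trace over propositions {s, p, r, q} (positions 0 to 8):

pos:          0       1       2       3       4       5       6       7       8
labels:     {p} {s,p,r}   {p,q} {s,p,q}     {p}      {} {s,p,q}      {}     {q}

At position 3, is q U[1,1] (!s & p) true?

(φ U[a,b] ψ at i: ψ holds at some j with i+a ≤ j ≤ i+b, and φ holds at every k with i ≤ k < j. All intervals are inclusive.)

Need some j in [4,4] with (!s & p), and q at every k in [3,j-1].
  j=4: (!s & p) holds; q holds at every k in [3,3] → satisfied.

Holds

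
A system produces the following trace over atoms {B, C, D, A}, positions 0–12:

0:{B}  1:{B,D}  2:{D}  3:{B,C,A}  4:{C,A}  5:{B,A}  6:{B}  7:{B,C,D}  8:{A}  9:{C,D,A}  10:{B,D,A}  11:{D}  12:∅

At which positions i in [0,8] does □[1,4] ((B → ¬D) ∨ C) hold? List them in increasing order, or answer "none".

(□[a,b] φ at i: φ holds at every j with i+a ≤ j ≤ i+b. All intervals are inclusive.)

Evaluate at each i in [0,8]:
  i=0: ✗ (fails at j=1)
  i=1: ✓ (all of [2,5])
  i=2: ✓ (all of [3,6])
  i=3: ✓ (all of [4,7])
  i=4: ✓ (all of [5,8])
  i=5: ✓ (all of [6,9])
  i=6: ✗ (fails at j=10)
  i=7: ✗ (fails at j=10)
  i=8: ✗ (fails at j=10)

1, 2, 3, 4, 5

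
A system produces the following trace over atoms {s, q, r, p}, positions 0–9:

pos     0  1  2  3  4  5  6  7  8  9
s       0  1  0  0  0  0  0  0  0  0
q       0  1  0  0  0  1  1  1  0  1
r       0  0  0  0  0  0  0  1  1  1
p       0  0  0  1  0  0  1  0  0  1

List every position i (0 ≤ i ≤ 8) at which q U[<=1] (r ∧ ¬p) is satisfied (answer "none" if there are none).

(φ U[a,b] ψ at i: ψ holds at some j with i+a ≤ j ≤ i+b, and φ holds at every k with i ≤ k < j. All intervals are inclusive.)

6, 7, 8

Evaluate at each i in [0,8]:
  i=0: ✗ (no rhs in [0,1])
  i=1: ✗ (no rhs in [1,2])
  i=2: ✗ (no rhs in [2,3])
  i=3: ✗ (no rhs in [3,4])
  i=4: ✗ (no rhs in [4,5])
  i=5: ✗ (no rhs in [5,6])
  i=6: ✓ (rhs at j=7; lhs holds on [6,6])
  i=7: ✓ (rhs at j=7)
  i=8: ✓ (rhs at j=8)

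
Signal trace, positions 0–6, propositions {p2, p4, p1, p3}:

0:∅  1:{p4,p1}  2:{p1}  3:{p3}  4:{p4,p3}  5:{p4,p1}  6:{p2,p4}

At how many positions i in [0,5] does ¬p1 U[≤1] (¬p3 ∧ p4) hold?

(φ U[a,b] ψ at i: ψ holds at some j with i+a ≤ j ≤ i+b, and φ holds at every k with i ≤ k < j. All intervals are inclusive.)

4

Evaluate at each i in [0,5]:
  i=0: ✓ (rhs at j=1; lhs holds on [0,0])
  i=1: ✓ (rhs at j=1)
  i=2: ✗ (no rhs in [2,3])
  i=3: ✗ (no rhs in [3,4])
  i=4: ✓ (rhs at j=5; lhs holds on [4,4])
  i=5: ✓ (rhs at j=5)
Positions where it holds: {0, 1, 4, 5} → 4.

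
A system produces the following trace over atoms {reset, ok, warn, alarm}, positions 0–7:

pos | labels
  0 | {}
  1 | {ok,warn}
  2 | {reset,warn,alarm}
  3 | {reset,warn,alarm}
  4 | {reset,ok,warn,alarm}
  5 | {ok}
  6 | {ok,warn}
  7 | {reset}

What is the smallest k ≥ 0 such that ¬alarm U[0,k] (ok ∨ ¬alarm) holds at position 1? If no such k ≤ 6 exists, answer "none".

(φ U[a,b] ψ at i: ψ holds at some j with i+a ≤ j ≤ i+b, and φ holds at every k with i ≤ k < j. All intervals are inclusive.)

0

Need earliest j ≥ 1 with (ok ∨ ¬alarm), and ¬alarm at every k in [1,j-1].
  j=1: rhs holds (empty prefix). k = 0.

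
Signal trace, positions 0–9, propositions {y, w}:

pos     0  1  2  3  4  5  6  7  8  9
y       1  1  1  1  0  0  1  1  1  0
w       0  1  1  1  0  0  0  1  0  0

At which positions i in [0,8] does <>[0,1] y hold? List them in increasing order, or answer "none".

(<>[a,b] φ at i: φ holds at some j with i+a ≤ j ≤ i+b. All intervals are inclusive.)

Evaluate at each i in [0,8]:
  i=0: ✓ (witness j=0)
  i=1: ✓ (witness j=1)
  i=2: ✓ (witness j=2)
  i=3: ✓ (witness j=3)
  i=4: ✗ (none in [4,5])
  i=5: ✓ (witness j=6)
  i=6: ✓ (witness j=6)
  i=7: ✓ (witness j=7)
  i=8: ✓ (witness j=8)

0, 1, 2, 3, 5, 6, 7, 8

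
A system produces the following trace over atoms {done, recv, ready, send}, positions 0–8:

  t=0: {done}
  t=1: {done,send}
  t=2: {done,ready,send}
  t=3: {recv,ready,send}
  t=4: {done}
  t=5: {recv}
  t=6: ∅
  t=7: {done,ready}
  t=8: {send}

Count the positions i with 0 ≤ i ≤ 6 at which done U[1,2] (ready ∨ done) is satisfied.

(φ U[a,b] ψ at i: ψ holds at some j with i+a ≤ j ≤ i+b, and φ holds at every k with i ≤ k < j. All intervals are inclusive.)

3

Evaluate at each i in [0,6]:
  i=0: ✓ (rhs at j=1; lhs holds on [0,0])
  i=1: ✓ (rhs at j=2; lhs holds on [1,1])
  i=2: ✓ (rhs at j=3; lhs holds on [2,2])
  i=3: ✗ (lhs fails at k=3 before rhs at j=4)
  i=4: ✗ (no rhs in [5,6])
  i=5: ✗ (lhs fails at k=5 before rhs at j=7)
  i=6: ✗ (lhs fails at k=6 before rhs at j=7)
Positions where it holds: {0, 1, 2} → 3.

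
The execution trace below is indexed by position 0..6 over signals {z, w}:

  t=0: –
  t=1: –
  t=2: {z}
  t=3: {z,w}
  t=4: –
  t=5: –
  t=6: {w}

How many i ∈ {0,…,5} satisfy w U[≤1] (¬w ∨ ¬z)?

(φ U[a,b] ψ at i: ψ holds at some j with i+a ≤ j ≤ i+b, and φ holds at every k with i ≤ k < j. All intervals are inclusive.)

Evaluate at each i in [0,5]:
  i=0: ✓ (rhs at j=0)
  i=1: ✓ (rhs at j=1)
  i=2: ✓ (rhs at j=2)
  i=3: ✓ (rhs at j=4; lhs holds on [3,3])
  i=4: ✓ (rhs at j=4)
  i=5: ✓ (rhs at j=5)
Positions where it holds: {0, 1, 2, 3, 4, 5} → 6.

6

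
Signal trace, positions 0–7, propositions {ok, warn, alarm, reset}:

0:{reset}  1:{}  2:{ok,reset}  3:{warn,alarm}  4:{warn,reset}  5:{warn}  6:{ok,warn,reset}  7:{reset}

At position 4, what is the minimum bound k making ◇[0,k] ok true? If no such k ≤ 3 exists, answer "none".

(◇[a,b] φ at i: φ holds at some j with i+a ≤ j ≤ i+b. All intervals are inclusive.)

2

Scan j = 4,5,… for ok:
  j=4: fails
  j=5: fails
  j=6: holds
First hit at j=6, so smallest k = 6-4 = 2.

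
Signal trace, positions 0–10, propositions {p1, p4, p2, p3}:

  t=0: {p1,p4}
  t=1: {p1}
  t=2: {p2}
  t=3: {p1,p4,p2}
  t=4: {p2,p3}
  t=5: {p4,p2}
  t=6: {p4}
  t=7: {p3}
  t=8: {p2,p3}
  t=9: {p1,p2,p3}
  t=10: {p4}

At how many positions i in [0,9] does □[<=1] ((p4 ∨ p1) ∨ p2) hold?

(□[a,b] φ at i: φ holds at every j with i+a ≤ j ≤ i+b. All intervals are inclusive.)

8

Evaluate at each i in [0,9]:
  i=0: ✓ (all of [0,1])
  i=1: ✓ (all of [1,2])
  i=2: ✓ (all of [2,3])
  i=3: ✓ (all of [3,4])
  i=4: ✓ (all of [4,5])
  i=5: ✓ (all of [5,6])
  i=6: ✗ (fails at j=7)
  i=7: ✗ (fails at j=7)
  i=8: ✓ (all of [8,9])
  i=9: ✓ (all of [9,10])
Positions where it holds: {0, 1, 2, 3, 4, 5, 8, 9} → 8.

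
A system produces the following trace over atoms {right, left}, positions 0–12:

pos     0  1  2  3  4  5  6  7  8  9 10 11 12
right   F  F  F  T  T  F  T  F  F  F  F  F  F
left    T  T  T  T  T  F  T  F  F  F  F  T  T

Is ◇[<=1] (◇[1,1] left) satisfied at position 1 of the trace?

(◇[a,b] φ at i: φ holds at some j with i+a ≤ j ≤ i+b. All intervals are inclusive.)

Holds

Check ◇[1,1] left at each j in [1,2]:
  j=1: holds (witness at 2)
  j=2: holds (witness at 3)
Found at j=1 → formula holds.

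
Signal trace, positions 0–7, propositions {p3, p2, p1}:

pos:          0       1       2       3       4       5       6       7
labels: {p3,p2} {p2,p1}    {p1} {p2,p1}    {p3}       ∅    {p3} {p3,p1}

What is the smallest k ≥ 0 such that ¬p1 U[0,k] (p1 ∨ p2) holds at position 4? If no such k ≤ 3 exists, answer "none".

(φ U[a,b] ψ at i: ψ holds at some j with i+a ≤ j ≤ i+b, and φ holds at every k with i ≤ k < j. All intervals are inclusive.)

Need earliest j ≥ 4 with (p1 ∨ p2), and ¬p1 at every k in [4,j-1].
  j=4: rhs fails.
  j=5: rhs fails.
  j=6: rhs fails.
  j=7: rhs holds; lhs holds on [4,6]. k = 3.

3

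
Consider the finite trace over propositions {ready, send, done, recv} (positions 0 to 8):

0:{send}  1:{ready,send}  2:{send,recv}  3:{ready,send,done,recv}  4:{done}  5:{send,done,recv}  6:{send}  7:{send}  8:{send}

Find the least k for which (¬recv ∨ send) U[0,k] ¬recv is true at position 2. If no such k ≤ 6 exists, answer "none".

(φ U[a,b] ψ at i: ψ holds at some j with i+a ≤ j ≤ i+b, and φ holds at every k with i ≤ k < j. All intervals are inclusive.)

2

Need earliest j ≥ 2 with ¬recv, and (¬recv ∨ send) at every k in [2,j-1].
  j=2: rhs fails.
  j=3: rhs fails.
  j=4: rhs holds; lhs holds on [2,3]. k = 2.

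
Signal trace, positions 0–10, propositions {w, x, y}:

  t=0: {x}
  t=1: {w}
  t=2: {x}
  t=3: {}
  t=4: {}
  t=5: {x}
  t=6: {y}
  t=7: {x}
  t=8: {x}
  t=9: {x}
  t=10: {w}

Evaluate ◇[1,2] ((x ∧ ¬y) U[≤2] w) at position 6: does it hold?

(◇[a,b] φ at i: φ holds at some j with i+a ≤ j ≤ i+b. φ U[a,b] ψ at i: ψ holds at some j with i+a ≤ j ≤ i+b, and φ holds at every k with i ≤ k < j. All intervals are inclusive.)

True

Check ((x ∧ ¬y) U[≤2] w) at each j in [7,8]:
  j=7: fails
  j=8: holds
Found at j=8 → formula holds.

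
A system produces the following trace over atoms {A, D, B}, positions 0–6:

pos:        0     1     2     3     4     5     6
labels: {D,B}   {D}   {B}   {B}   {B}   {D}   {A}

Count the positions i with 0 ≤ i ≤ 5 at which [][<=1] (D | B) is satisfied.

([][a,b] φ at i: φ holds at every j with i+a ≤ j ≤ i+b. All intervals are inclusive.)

5

Evaluate at each i in [0,5]:
  i=0: ✓ (all of [0,1])
  i=1: ✓ (all of [1,2])
  i=2: ✓ (all of [2,3])
  i=3: ✓ (all of [3,4])
  i=4: ✓ (all of [4,5])
  i=5: ✗ (fails at j=6)
Positions where it holds: {0, 1, 2, 3, 4} → 5.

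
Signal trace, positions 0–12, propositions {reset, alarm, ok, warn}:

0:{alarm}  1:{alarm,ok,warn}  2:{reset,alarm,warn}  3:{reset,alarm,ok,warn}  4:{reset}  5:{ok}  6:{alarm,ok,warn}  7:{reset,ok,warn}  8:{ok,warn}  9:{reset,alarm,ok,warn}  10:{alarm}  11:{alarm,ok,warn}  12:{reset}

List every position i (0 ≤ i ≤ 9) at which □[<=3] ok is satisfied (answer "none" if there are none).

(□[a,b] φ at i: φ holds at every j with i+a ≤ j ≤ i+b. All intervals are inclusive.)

5, 6

Evaluate at each i in [0,9]:
  i=0: ✗ (fails at j=0)
  i=1: ✗ (fails at j=2)
  i=2: ✗ (fails at j=2)
  i=3: ✗ (fails at j=4)
  i=4: ✗ (fails at j=4)
  i=5: ✓ (all of [5,8])
  i=6: ✓ (all of [6,9])
  i=7: ✗ (fails at j=10)
  i=8: ✗ (fails at j=10)
  i=9: ✗ (fails at j=10)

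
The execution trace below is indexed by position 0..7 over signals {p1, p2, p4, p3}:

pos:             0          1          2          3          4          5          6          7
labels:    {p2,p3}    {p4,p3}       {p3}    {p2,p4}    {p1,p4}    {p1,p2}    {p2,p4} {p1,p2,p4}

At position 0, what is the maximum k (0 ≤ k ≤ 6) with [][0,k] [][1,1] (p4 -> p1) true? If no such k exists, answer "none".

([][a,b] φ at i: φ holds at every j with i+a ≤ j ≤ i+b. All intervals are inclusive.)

[][1,1] (p4 -> p1) must hold from j=0 onward; find where it first fails.
  j=0: fails → no k works.

none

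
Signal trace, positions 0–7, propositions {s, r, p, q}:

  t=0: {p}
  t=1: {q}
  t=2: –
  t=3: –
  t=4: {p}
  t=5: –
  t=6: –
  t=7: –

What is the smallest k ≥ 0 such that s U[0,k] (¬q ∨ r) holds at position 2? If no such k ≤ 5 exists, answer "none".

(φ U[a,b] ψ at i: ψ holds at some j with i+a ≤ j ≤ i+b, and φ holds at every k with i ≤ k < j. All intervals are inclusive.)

Need earliest j ≥ 2 with (¬q ∨ r), and s at every k in [2,j-1].
  j=2: rhs holds (empty prefix). k = 0.

0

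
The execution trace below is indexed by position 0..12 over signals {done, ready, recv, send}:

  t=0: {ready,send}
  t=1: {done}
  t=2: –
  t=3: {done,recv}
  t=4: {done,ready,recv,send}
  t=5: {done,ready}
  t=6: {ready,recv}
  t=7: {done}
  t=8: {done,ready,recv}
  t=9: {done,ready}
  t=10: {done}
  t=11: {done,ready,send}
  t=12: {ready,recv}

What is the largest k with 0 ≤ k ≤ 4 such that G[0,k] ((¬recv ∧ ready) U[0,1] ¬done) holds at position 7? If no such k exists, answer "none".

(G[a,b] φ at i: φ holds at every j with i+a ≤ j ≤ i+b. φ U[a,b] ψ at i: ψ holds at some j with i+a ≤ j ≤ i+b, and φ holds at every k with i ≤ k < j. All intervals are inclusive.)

none

((¬recv ∧ ready) U[0,1] ¬done) must hold from j=7 onward; find where it first fails.
  j=7: fails → no k works.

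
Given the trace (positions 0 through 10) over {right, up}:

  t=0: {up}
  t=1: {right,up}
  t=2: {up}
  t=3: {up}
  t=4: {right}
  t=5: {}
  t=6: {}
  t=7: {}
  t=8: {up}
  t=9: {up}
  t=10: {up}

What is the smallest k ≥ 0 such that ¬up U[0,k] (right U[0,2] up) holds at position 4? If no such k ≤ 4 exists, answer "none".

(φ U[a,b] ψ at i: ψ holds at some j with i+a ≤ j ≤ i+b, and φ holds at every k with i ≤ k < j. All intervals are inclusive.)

Need earliest j ≥ 4 with (right U[0,2] up), and ¬up at every k in [4,j-1].
  j=4: rhs fails.
  j=5: rhs fails.
  j=6: rhs fails.
  j=7: rhs fails.
  j=8: rhs holds; lhs holds on [4,7]. k = 4.

4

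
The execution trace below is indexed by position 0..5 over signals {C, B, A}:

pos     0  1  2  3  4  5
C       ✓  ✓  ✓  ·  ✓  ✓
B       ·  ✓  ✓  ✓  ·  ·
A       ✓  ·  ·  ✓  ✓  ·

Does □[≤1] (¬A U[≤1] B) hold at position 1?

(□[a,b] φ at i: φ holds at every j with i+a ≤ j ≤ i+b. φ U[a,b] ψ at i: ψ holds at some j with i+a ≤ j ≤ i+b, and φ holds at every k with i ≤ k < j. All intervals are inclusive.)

Holds

Check (¬A U[≤1] B) at every j in [1,2]:
  j=1: holds
  j=2: holds
All positions satisfy it → formula holds.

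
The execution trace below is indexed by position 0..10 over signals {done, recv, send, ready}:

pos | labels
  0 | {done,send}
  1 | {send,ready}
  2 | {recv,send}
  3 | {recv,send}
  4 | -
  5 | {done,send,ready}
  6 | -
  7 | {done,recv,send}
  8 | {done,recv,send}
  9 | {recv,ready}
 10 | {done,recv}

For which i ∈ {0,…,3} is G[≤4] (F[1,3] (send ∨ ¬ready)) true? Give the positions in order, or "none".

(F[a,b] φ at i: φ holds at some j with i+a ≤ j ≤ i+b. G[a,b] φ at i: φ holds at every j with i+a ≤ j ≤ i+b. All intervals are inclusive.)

0, 1, 2, 3

Evaluate at each i in [0,3]:
  i=0: ✓ (all of [0,4])
  i=1: ✓ (all of [1,5])
  i=2: ✓ (all of [2,6])
  i=3: ✓ (all of [3,7])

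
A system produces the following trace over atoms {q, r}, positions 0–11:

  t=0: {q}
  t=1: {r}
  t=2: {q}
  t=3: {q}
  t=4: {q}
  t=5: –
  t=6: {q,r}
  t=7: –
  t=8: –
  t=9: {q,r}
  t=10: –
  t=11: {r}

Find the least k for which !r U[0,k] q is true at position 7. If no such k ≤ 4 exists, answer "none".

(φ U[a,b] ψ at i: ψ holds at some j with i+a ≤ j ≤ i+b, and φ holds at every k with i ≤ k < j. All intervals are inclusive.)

Need earliest j ≥ 7 with q, and !r at every k in [7,j-1].
  j=7: rhs fails.
  j=8: rhs fails.
  j=9: rhs holds; lhs holds on [7,8]. k = 2.

2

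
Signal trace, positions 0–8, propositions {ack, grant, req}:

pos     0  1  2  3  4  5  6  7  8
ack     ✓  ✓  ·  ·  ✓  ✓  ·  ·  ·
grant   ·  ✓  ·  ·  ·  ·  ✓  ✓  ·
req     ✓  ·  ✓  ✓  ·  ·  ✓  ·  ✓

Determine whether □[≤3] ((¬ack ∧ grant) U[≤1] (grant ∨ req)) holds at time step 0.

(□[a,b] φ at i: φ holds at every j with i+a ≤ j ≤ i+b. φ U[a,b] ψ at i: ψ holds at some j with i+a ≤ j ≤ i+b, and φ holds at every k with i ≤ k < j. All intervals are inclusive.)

Check ((¬ack ∧ grant) U[≤1] (grant ∨ req)) at every j in [0,3]:
  j=0: holds
  j=1: holds
  j=2: holds
  j=3: holds
All positions satisfy it → formula holds.

Yes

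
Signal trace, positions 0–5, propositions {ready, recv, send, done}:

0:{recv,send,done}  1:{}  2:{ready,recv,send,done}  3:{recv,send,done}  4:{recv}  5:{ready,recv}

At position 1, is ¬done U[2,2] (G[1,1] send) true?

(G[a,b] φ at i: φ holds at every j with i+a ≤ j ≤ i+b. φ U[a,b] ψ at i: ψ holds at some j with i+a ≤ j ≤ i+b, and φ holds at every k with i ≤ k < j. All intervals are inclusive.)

Does not hold

Need some j in [3,3] with G[1,1] send, and ¬done at every k in [1,j-1].
  j=3: G[1,1] send — fails at 4.
No j in the window works → until fails.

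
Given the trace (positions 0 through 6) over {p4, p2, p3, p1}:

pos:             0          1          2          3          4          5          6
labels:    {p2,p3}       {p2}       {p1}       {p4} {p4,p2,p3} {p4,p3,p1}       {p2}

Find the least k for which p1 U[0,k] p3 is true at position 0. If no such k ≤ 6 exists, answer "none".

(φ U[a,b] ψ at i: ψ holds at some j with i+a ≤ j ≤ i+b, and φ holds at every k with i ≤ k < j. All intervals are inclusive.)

Need earliest j ≥ 0 with p3, and p1 at every k in [0,j-1].
  j=0: rhs holds (empty prefix). k = 0.

0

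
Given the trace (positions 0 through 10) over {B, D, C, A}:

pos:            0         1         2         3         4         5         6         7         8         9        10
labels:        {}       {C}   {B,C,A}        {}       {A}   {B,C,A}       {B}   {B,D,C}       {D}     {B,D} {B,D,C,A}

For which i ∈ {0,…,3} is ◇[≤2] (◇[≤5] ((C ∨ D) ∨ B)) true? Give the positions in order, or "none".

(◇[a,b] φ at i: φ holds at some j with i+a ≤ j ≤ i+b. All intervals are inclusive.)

Evaluate at each i in [0,3]:
  i=0: ✓ (witness j=0)
  i=1: ✓ (witness j=1)
  i=2: ✓ (witness j=2)
  i=3: ✓ (witness j=3)

0, 1, 2, 3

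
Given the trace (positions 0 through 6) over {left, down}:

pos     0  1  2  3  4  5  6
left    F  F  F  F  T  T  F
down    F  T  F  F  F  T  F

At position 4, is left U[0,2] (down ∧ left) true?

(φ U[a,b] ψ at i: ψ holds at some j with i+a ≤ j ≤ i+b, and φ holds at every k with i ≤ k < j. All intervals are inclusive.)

Need some j in [4,6] with (down ∧ left), and left at every k in [4,j-1].
  j=4: (down ∧ left) false.
  j=5: (down ∧ left) holds; left holds at every k in [4,4] → satisfied.

Yes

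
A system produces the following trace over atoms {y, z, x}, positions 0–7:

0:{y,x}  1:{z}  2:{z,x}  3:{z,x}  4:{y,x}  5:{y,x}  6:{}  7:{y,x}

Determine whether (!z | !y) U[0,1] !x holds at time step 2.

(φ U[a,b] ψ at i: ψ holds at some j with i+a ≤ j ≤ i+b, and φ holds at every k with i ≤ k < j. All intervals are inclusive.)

Need some j in [2,3] with !x, and (!z | !y) at every k in [2,j-1].
  j=2: !x false.
  j=3: !x false.
No j in the window works → until fails.

Does not hold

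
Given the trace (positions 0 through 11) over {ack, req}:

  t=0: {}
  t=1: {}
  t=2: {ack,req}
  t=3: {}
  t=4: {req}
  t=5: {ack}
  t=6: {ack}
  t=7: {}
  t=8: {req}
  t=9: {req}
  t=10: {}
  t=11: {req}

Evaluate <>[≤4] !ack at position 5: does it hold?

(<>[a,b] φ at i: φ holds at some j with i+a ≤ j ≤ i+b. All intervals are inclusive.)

True

Check !ack at each j in [5,9]:
  j=5: false
  j=6: false
  j=7: true
  j=8: true
  j=9: true
Found at j=7 → formula holds.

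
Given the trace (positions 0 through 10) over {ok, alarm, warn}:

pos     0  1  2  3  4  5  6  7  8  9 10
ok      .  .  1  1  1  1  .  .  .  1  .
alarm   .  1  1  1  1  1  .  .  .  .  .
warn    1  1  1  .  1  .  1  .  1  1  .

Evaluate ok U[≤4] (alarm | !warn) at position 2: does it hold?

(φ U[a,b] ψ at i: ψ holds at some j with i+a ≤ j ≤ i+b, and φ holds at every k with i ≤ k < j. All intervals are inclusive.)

Yes

Need some j in [2,6] with (alarm | !warn), and ok at every k in [2,j-1].
  j=2: (alarm | !warn) holds; no prefix to check → satisfied.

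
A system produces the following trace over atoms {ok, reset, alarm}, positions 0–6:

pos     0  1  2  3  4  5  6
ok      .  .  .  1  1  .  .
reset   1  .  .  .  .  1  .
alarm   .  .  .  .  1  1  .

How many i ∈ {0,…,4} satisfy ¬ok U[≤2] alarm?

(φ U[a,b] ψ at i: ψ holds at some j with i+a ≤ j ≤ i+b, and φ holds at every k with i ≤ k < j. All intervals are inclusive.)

Evaluate at each i in [0,4]:
  i=0: ✗ (no rhs in [0,2])
  i=1: ✗ (no rhs in [1,3])
  i=2: ✗ (lhs fails at k=3 before rhs at j=4)
  i=3: ✗ (lhs fails at k=3 before rhs at j=4)
  i=4: ✓ (rhs at j=4)
Positions where it holds: {4} → 1.

1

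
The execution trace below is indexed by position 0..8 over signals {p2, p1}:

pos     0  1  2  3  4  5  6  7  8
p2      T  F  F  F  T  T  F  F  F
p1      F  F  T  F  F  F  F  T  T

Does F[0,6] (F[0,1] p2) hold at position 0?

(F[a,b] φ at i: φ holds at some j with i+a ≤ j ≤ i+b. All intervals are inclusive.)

Check F[0,1] p2 at each j in [0,6]:
  j=0: holds (witness at 0)
  j=1: fails (none in [1,2])
  j=2: fails (none in [2,3])
  j=3: holds (witness at 4)
  j=4: holds (witness at 4)
  j=5: holds (witness at 5)
  j=6: fails (none in [6,7])
Found at j=0 → formula holds.

Holds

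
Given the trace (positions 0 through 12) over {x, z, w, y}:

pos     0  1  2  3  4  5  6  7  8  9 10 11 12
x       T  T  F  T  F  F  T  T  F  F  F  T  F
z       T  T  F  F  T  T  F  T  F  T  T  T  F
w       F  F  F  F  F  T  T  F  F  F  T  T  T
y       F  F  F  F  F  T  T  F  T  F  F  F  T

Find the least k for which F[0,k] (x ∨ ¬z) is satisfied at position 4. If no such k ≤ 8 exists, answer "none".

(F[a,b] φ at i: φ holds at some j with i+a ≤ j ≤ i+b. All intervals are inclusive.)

Scan j = 4,5,… for (x ∨ ¬z):
  j=4: fails
  j=5: fails
  j=6: holds
First hit at j=6, so smallest k = 6-4 = 2.

2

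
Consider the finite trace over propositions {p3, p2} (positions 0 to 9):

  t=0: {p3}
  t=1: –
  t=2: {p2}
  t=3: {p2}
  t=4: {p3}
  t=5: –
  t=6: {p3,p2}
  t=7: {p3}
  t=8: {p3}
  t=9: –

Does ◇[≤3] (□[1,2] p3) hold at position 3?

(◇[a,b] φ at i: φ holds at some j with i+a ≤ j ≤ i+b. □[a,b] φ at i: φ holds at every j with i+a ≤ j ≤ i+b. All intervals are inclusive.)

Yes

Check □[1,2] p3 at each j in [3,6]:
  j=3: fails at 5
  j=4: fails at 5
  j=5: holds on [6,7]
  j=6: holds on [7,8]
Found at j=5 → formula holds.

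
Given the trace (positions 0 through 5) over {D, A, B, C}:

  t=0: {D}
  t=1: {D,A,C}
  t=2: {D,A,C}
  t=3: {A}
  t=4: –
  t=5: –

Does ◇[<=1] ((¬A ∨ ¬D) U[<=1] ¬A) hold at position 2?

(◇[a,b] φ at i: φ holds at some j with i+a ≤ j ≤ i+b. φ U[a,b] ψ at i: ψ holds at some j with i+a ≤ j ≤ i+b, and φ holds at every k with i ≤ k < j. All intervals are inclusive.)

Holds

Check ((¬A ∨ ¬D) U[<=1] ¬A) at each j in [2,3]:
  j=2: fails
  j=3: holds
Found at j=3 → formula holds.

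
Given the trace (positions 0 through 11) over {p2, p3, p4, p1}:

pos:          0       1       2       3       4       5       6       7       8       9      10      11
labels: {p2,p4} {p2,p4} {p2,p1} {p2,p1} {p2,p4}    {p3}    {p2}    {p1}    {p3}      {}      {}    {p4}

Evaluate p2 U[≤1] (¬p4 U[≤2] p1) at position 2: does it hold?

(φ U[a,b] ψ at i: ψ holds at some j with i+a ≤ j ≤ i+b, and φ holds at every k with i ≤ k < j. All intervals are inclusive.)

Yes

Need some j in [2,3] with (¬p4 U[≤2] p1), and p2 at every k in [2,j-1].
  j=2: (¬p4 U[≤2] p1) holds; no prefix to check → satisfied.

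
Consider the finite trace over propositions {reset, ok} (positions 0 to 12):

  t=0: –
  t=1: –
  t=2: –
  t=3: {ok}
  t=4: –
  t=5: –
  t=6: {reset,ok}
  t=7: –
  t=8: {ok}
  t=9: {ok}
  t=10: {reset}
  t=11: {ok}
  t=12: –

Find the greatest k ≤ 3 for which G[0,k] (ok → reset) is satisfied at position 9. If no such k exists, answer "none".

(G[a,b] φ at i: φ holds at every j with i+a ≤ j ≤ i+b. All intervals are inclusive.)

none

(ok → reset) must hold from j=9 onward; find where it first fails.
  j=9: fails → no k works.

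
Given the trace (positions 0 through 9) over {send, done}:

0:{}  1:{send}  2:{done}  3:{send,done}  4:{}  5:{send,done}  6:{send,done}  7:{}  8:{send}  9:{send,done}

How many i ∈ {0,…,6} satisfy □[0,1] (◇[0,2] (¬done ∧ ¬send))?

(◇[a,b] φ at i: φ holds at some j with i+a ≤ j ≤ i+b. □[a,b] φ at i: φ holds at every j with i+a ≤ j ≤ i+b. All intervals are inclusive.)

5

Evaluate at each i in [0,6]:
  i=0: ✗ (fails at j=1)
  i=1: ✗ (fails at j=1)
  i=2: ✓ (all of [2,3])
  i=3: ✓ (all of [3,4])
  i=4: ✓ (all of [4,5])
  i=5: ✓ (all of [5,6])
  i=6: ✓ (all of [6,7])
Positions where it holds: {2, 3, 4, 5, 6} → 5.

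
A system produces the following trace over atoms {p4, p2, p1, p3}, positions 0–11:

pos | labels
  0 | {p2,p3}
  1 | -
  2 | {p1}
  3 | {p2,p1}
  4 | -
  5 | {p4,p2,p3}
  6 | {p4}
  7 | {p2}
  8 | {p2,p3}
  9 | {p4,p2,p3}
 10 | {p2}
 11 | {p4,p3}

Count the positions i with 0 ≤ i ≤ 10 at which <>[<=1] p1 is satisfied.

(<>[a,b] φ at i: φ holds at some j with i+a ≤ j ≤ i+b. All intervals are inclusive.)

3

Evaluate at each i in [0,10]:
  i=0: ✗ (none in [0,1])
  i=1: ✓ (witness j=2)
  i=2: ✓ (witness j=2)
  i=3: ✓ (witness j=3)
  i=4: ✗ (none in [4,5])
  i=5: ✗ (none in [5,6])
  i=6: ✗ (none in [6,7])
  i=7: ✗ (none in [7,8])
  i=8: ✗ (none in [8,9])
  i=9: ✗ (none in [9,10])
  i=10: ✗ (none in [10,11])
Positions where it holds: {1, 2, 3} → 3.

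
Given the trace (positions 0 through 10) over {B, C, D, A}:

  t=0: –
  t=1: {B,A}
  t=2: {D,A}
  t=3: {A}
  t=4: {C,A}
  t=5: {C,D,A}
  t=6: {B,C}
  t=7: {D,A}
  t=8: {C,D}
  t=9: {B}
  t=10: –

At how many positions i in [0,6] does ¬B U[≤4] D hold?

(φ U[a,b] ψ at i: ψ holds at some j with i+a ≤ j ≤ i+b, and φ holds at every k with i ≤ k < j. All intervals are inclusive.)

Evaluate at each i in [0,6]:
  i=0: ✗ (lhs fails at k=1 before rhs at j=2)
  i=1: ✗ (lhs fails at k=1 before rhs at j=2)
  i=2: ✓ (rhs at j=2)
  i=3: ✓ (rhs at j=5; lhs holds on [3,4])
  i=4: ✓ (rhs at j=5; lhs holds on [4,4])
  i=5: ✓ (rhs at j=5)
  i=6: ✗ (lhs fails at k=6 before rhs at j=7)
Positions where it holds: {2, 3, 4, 5} → 4.

4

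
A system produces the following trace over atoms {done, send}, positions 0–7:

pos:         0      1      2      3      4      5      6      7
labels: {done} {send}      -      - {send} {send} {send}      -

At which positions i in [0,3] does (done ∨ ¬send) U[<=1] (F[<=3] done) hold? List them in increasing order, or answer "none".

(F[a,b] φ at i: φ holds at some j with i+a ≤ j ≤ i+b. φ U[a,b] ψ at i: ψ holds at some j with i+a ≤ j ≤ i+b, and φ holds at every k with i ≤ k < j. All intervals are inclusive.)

Evaluate at each i in [0,3]:
  i=0: ✓ (rhs at j=0)
  i=1: ✗ (no rhs in [1,2])
  i=2: ✗ (no rhs in [2,3])
  i=3: ✗ (no rhs in [3,4])

0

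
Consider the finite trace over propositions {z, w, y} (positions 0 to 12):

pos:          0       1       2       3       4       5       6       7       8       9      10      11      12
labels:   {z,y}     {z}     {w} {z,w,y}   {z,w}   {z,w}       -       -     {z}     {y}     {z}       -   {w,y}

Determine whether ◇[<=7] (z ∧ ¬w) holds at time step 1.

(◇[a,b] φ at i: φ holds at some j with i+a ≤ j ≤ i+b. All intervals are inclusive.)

True

Check (z ∧ ¬w) at each j in [1,8]:
  j=1: true
  j=2: false
  j=3: false
  j=4: false
  j=5: false
  j=6: false
  j=7: false
  j=8: true
Found at j=1 → formula holds.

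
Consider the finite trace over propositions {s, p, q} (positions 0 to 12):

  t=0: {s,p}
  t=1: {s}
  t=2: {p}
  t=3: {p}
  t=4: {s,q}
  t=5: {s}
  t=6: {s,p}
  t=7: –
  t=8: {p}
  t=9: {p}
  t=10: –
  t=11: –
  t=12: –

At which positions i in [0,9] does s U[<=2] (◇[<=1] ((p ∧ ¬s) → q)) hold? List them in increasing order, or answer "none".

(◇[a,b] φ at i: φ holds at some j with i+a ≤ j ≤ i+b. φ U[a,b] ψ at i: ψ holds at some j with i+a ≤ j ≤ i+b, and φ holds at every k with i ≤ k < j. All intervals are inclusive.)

Evaluate at each i in [0,9]:
  i=0: ✓ (rhs at j=0)
  i=1: ✓ (rhs at j=1)
  i=2: ✗ (lhs fails at k=2 before rhs at j=3)
  i=3: ✓ (rhs at j=3)
  i=4: ✓ (rhs at j=4)
  i=5: ✓ (rhs at j=5)
  i=6: ✓ (rhs at j=6)
  i=7: ✓ (rhs at j=7)
  i=8: ✗ (lhs fails at k=8 before rhs at j=9)
  i=9: ✓ (rhs at j=9)

0, 1, 3, 4, 5, 6, 7, 9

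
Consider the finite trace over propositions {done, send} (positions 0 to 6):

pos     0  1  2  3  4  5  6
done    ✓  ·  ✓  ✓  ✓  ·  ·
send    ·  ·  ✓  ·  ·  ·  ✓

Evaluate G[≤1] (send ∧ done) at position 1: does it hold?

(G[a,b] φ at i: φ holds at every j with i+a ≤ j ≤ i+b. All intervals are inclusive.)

Does not hold

Check (send ∧ done) at every j in [1,2]:
  j=1: false
  j=2: true
Fails at j=1 → formula fails.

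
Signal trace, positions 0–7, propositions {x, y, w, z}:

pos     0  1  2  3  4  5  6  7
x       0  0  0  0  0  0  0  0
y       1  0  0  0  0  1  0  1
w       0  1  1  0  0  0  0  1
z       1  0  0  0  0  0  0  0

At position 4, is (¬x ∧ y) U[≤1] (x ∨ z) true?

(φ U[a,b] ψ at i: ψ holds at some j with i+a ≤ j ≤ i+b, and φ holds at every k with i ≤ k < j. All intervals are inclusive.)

Does not hold

Need some j in [4,5] with (x ∨ z), and (¬x ∧ y) at every k in [4,j-1].
  j=4: (x ∨ z) false.
  j=5: (x ∨ z) false.
No j in the window works → until fails.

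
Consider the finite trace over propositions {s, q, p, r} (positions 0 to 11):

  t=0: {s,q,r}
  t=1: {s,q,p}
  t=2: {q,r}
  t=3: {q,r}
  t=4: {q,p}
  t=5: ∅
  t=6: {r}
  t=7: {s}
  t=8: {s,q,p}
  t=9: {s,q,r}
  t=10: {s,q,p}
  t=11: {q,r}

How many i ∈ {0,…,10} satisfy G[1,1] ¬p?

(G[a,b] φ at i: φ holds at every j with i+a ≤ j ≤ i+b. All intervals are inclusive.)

7

Evaluate at each i in [0,10]:
  i=0: ✗ (fails at j=1)
  i=1: ✓ (all of [2,2])
  i=2: ✓ (all of [3,3])
  i=3: ✗ (fails at j=4)
  i=4: ✓ (all of [5,5])
  i=5: ✓ (all of [6,6])
  i=6: ✓ (all of [7,7])
  i=7: ✗ (fails at j=8)
  i=8: ✓ (all of [9,9])
  i=9: ✗ (fails at j=10)
  i=10: ✓ (all of [11,11])
Positions where it holds: {1, 2, 4, 5, 6, 8, 10} → 7.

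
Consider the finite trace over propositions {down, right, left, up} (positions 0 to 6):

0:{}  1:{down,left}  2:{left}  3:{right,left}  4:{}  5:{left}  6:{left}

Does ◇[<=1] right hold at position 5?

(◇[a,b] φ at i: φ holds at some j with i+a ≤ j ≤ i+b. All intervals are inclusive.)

Check right at each j in [5,6]:
  j=5: false
  j=6: false
No position in the window satisfies it → formula fails.

No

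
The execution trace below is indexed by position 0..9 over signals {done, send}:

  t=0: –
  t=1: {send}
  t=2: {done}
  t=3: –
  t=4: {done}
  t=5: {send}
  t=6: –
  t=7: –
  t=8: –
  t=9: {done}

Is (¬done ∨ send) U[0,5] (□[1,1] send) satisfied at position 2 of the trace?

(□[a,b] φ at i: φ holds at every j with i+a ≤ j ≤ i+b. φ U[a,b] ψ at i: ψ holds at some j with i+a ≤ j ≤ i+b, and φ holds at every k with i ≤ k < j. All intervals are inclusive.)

Need some j in [2,7] with □[1,1] send, and (¬done ∨ send) at every k in [2,j-1].
  j=2: □[1,1] send — fails at 3.
  j=3: □[1,1] send — fails at 4.
  j=4: □[1,1] send holds, but (¬done ∨ send) fails at k=2 → not this j.
  j=5: □[1,1] send — fails at 6.
  j=6: □[1,1] send — fails at 7.
  j=7: □[1,1] send — fails at 8.
No j in the window works → until fails.

False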